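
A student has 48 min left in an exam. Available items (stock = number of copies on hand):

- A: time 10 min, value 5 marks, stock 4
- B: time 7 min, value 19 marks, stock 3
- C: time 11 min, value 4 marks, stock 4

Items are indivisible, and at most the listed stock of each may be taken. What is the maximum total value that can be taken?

67 marks

Best selections within time 48 and stock limits:
- 2×A + 3×B: time 41, value 67
- 1×A + 3×B + 1×C: time 42, value 66
Best: 67 marks.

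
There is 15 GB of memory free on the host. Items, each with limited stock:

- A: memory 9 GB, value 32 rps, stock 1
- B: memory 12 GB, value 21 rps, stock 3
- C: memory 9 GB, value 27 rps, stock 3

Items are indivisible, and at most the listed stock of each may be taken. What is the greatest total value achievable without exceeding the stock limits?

32 rps

Top feasible selections:
- 1×A: memory 9, value 32
- 1×C: memory 9, value 27
- 1×B: memory 12, value 21
Best: 32 rps.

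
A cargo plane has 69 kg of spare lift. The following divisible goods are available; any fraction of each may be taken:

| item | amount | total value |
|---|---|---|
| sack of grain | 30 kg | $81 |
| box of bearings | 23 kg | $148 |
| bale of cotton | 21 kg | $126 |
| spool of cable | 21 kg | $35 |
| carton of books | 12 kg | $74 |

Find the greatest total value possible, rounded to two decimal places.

383.10

Take in order of value per unit:
- box of bearings (148/23 per unit): all 23 → value 148, running total 148.00
- carton of books (74/12 per unit): all 12 → value 74, running total 222.00
- bale of cotton (126/21 per unit): all 21 → value 126, running total 348.00
- sack of grain (81/30 per unit): 13 of 30 → value 13×81/30 = 35.1000, running total 383.10
Total 383.10.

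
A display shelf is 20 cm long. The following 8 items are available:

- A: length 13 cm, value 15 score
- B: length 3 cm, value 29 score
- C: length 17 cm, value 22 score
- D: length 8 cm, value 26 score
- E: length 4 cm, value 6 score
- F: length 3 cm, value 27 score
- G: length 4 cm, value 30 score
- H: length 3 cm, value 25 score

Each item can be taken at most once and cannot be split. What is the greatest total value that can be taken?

Check high-value combinations within 20 cm:
- B+E+F+G+H: length 3+4+3+4+3=17, value 29+6+27+30+25=117
- B+D+F+G: length 3+8+3+4=18, value 29+26+27+30=112
- B+F+G+H: length 3+3+4+3=13, value 29+27+30+25=111
Best: 117 score.

117 score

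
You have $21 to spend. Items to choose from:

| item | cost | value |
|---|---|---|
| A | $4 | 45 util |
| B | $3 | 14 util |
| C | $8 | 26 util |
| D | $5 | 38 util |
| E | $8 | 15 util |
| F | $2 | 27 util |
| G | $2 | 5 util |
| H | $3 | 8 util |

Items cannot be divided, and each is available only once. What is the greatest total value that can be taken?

Check high-value combinations within $21:
- A+C+D+F+G: cost 4+8+5+2+2=21, value 45+26+38+27+5=141
- A+B+D+F+G+H: cost 4+3+5+2+2+3=19, value 45+14+38+27+5+8=137
- A+C+D+F: cost 4+8+5+2=19, value 45+26+38+27=136
Best: 141 util.

141 util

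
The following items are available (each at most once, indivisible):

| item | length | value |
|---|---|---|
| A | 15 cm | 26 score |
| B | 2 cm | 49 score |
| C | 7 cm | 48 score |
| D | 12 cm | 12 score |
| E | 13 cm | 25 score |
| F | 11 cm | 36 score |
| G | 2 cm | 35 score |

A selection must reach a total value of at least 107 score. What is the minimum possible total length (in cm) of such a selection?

11

Subsets with value ≥ 107, sorted by total length:
- B+C+G: length 11, value 132
- B+F+G: length 15, value 120
- B+E+G: length 17, value 109
Minimum length: 11 cm.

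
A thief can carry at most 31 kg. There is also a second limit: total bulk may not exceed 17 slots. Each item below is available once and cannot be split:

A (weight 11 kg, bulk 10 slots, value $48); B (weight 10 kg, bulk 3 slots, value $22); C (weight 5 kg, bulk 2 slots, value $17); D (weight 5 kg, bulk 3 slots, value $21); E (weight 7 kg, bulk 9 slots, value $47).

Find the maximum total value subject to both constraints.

$107

Feasible sets respecting both limits:
- B+C+D+E: weight 27, bulk 17, value 107
- A+B+D: weight 26, bulk 16, value 91
- B+D+E: weight 22, bulk 15, value 90
Best: $107.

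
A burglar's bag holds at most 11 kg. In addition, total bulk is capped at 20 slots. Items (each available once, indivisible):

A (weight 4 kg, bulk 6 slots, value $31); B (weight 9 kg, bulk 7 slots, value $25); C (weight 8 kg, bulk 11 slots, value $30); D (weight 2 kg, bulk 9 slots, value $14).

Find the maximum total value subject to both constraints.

Feasible sets respecting both limits:
- A+D: weight 6, bulk 15, value 45
- C+D: weight 10, bulk 20, value 44
- B+D: weight 11, bulk 16, value 39
Best: $45.

$45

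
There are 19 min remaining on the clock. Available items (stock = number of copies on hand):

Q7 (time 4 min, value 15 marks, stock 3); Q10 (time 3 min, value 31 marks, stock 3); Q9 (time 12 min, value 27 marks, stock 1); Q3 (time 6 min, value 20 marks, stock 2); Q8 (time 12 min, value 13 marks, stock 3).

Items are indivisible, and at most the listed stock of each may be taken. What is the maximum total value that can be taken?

128 marks

Best selections within time 19 and stock limits:
- 1×Q7 + 3×Q10 + 1×Q3: time 19, value 128
- 2×Q7 + 3×Q10: time 17, value 123
- 3×Q10 + 1×Q3: time 15, value 113
- 1×Q7 + 3×Q10: time 13, value 108
Best: 128 marks.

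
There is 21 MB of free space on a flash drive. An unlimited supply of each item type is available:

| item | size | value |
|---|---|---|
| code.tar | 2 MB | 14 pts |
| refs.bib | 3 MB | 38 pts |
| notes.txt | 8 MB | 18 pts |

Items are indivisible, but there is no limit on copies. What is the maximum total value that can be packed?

Best value-per-unit is refs.bib at 38/3, and filling with it alone uses size 7×3=21. No mix of the others beats 7×38 = 266.

266 pts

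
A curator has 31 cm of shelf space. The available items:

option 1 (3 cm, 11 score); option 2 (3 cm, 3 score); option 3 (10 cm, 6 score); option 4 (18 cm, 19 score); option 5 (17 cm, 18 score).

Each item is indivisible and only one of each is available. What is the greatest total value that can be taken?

36 score

Check high-value combinations within 31 cm:
- option 1+option 3+option 4: length 3+10+18=31, value 11+6+19=36
- option 1+option 3+option 5: length 3+10+17=30, value 11+6+18=35
- option 1+option 2+option 4: length 3+3+18=24, value 11+3+19=33
- option 1+option 2+option 5: length 3+3+17=23, value 11+3+18=32
Best: 36 score.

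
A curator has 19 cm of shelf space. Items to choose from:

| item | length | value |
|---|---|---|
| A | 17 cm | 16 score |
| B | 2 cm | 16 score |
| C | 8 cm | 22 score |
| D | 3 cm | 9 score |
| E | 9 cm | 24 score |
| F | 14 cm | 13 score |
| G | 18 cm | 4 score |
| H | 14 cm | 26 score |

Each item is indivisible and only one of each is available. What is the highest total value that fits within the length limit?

This is a 0/1 knapsack; check combinations near the capacity.
- B+C+E: length 2+8+9=19, value 16+22+24=62
- B+D+H: length 2+3+14=19, value 16+9+26=51
- B+D+E: length 2+3+9=14, value 16+9+24=49
- B+C+D: length 2+8+3=13, value 16+22+9=47
Best: 62 score.

62 score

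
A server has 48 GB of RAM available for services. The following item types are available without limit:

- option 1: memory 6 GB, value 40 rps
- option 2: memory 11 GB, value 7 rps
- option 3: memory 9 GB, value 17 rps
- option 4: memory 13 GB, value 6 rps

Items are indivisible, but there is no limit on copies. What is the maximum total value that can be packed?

Best value-per-unit is option 1 at 40/6, and filling with it alone uses memory 8×6=48. No mix of the others beats 8×40 = 320.

320 rps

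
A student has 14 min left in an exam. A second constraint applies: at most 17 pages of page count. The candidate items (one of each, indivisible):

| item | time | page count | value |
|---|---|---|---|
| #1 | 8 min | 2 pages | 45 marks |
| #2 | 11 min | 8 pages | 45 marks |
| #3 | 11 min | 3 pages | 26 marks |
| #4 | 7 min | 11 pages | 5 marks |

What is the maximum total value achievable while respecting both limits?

45 marks

Feasible sets respecting both limits:
- #1: time 8, page count 2, value 45
- #2: time 11, page count 8, value 45
- #3: time 11, page count 3, value 26
Best: 45 marks.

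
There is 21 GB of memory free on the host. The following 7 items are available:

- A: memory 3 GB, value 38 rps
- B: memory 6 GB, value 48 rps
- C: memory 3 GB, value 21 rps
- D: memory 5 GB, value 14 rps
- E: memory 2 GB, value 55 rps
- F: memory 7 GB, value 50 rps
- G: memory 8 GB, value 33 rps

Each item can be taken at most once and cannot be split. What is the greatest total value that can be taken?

212 rps

Check high-value combinations within 21 GB:
- A+B+C+E+F: memory 3+6+3+2+7=21, value 38+48+21+55+50=212
- A+B+E+F: memory 3+6+2+7=18, value 38+48+55+50=191
- A+C+D+E+F: memory 3+3+5+2+7=20, value 38+21+14+55+50=178
- A+B+C+D+E: memory 3+6+3+5+2=19, value 38+48+21+14+55=176
- A+E+F+G: memory 3+2+7+8=20, value 38+55+50+33=176
Best: 212 rps.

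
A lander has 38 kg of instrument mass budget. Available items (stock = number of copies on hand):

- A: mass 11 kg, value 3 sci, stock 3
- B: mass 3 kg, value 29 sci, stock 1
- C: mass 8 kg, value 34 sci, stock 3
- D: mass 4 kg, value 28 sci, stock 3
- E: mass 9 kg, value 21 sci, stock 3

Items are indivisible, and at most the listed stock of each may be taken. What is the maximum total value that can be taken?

Top feasible selections:
- 1×B + 3×C + 2×D: mass 35, value 187
- 3×C + 3×D: mass 36, value 186
- 1×B + 2×C + 3×D: mass 31, value 181
- 1×B + 2×C + 2×D + 1×E: mass 36, value 174
Best: 187 sci.

187 sci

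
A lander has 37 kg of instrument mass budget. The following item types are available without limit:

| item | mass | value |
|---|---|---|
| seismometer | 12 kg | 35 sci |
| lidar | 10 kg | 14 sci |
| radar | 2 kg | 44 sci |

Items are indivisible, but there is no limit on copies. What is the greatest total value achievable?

792 sci

Best value-per-unit is radar at 44/2, and filling with it alone uses mass 18×2=36. No mix of the others beats 18×44 = 792.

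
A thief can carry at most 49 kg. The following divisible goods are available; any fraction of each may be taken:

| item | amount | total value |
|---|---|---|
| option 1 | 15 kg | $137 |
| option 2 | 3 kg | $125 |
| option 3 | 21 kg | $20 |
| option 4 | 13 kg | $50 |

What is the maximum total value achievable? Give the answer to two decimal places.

Take in order of value per unit:
- option 2 (125/3 per unit): all 3 → value 125, running total 125.00
- option 1 (137/15 per unit): all 15 → value 137, running total 262.00
- option 4 (50/13 per unit): all 13 → value 50, running total 312.00
- option 3 (20/21 per unit): 18 of 21 → value 18×20/21 = 17.1429, running total 329.14
Total 329.14.

329.14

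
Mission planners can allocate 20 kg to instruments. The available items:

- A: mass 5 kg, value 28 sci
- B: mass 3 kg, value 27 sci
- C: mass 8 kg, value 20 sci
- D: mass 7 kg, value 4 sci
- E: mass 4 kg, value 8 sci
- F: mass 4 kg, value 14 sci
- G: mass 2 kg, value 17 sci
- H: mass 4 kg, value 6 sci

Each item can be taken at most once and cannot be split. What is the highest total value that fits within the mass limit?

94 sci

This is a 0/1 knapsack; check combinations near the capacity.
- A+B+E+F+G: mass 5+3+4+4+2=18, value 28+27+8+14+17=94
- A+B+C+G: mass 5+3+8+2=18, value 28+27+20+17=92
- A+B+F+G+H: mass 5+3+4+2+4=18, value 28+27+14+17+6=92
- A+B+C+F: mass 5+3+8+4=20, value 28+27+20+14=89
- A+B+F+G: mass 5+3+4+2=14, value 28+27+14+17=86
Best: 94 sci.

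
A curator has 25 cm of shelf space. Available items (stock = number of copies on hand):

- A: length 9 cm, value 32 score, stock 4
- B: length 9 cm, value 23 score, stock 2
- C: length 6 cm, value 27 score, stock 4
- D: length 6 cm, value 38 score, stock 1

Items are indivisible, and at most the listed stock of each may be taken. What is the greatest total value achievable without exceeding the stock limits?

Best selections within length 25 and stock limits:
- 3×C + 1×D: length 24, value 119
- 4×C: length 24, value 108
- 2×A + 1×D: length 24, value 102
- 1×A + 1×C + 1×D: length 21, value 97
Best: 119 score.

119 score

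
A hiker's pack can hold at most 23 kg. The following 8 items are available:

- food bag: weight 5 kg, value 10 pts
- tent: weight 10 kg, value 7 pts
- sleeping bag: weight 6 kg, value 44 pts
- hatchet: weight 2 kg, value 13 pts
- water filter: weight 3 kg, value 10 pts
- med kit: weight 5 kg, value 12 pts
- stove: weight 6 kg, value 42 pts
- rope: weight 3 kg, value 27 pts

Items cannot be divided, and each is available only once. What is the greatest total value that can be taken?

Check high-value combinations within 23 kg:
- sleeping bag+hatchet+med kit+stove+rope: weight 6+2+5+6+3=22, value 44+13+12+42+27=138
- sleeping bag+hatchet+water filter+stove+rope: weight 6+2+3+6+3=20, value 44+13+10+42+27=136
- food bag+sleeping bag+hatchet+stove+rope: weight 5+6+2+6+3=22, value 10+44+13+42+27=136
- sleeping bag+water filter+med kit+stove+rope: weight 6+3+5+6+3=23, value 44+10+12+42+27=135
Best: 138 pts.

138 pts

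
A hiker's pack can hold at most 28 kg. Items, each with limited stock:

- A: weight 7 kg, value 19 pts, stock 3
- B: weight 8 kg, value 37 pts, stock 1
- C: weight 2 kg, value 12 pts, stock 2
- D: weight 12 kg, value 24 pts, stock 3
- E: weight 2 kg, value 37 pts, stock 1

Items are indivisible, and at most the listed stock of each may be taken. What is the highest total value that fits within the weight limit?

Top feasible selections:
- 2×A + 1×B + 2×C + 1×E: weight 28, value 136
- 2×A + 1×B + 1×C + 1×E: weight 26, value 124
- 1×B + 2×C + 1×D + 1×E: weight 26, value 122
Best: 136 pts.

136 pts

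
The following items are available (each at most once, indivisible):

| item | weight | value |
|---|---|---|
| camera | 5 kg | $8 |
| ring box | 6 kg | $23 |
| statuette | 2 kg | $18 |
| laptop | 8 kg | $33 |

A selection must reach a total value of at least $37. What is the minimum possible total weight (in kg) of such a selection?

8

Subsets with value ≥ 37, sorted by total weight:
- ring box+statuette: weight 8, value 41
- statuette+laptop: weight 10, value 51
Minimum weight: 8 kg.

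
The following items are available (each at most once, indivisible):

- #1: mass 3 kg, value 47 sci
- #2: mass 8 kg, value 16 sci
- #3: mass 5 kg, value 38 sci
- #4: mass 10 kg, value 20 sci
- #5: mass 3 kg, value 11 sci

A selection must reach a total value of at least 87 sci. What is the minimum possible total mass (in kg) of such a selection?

Subsets with value ≥ 87, sorted by total mass:
- #1+#3+#5: mass 11, value 96
- #1+#2+#3: mass 16, value 101
Minimum mass: 11 kg.

11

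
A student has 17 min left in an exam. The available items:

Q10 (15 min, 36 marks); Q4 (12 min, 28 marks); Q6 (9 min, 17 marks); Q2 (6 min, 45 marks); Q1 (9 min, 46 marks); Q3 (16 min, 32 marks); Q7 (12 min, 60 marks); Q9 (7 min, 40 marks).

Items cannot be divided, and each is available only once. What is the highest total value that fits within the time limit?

91 marks

Check high-value combinations within 17 min:
- Q2+Q1: time 6+9=15, value 45+46=91
- Q1+Q9: time 9+7=16, value 46+40=86
- Q2+Q9: time 6+7=13, value 45+40=85
Best: 91 marks.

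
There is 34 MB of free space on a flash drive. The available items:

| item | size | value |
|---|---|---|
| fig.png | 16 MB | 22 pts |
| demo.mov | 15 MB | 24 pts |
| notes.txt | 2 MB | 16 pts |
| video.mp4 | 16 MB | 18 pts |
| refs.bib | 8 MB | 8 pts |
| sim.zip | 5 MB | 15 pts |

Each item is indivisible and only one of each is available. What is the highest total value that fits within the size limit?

63 pts

Check high-value combinations within 34 MB:
- demo.mov+notes.txt+refs.bib+sim.zip: size 15+2+8+5=30, value 24+16+8+15=63
- fig.png+demo.mov+notes.txt: size 16+15+2=33, value 22+24+16=62
- fig.png+notes.txt+refs.bib+sim.zip: size 16+2+8+5=31, value 22+16+8+15=61
- demo.mov+notes.txt+video.mp4: size 15+2+16=33, value 24+16+18=58
Best: 63 pts.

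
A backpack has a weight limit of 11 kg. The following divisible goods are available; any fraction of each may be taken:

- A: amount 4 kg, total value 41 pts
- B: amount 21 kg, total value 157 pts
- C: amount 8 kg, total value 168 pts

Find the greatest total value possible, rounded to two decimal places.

198.75

Take in order of value per unit:
- C (168/8 per unit): all 8 → value 168, running total 168.00
- A (41/4 per unit): 3 of 4 → value 3×41/4 = 30.7500, running total 198.75
Total 198.75.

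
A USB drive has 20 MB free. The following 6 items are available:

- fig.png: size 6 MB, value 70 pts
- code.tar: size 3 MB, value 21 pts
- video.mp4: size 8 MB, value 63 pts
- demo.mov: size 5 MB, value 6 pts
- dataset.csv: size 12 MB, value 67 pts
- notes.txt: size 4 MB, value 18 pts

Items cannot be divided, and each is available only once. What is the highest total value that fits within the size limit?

Check high-value combinations within 20 MB:
- fig.png+code.tar+video.mp4: size 6+3+8=17, value 70+21+63=154
- fig.png+video.mp4+notes.txt: size 6+8+4=18, value 70+63+18=151
- fig.png+video.mp4+demo.mov: size 6+8+5=19, value 70+63+6=139
Best: 154 pts.

154 pts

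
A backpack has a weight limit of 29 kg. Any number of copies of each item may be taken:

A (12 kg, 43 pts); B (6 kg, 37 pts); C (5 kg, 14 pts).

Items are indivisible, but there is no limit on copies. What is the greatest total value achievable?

162 pts

Best value-per-unit is B at 37/6; filling with it alone gives 4×37 = 148.
Optimal mix: 4×B + 1×C → weight 29, value 162.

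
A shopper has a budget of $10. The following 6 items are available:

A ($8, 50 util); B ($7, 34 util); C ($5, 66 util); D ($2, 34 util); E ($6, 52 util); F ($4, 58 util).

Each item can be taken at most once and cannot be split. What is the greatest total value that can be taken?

Check high-value combinations within $10:
- C+F: cost 5+4=9, value 66+58=124
- E+F: cost 6+4=10, value 52+58=110
- C+D: cost 5+2=7, value 66+34=100
- D+F: cost 2+4=6, value 34+58=92
Best: 124 util.

124 util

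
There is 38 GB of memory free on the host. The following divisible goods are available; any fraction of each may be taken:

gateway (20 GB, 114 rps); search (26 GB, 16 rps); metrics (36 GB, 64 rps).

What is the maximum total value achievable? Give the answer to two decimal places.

146.00

Take in order of value per unit:
- gateway (114/20 per unit): all 20 → value 114, running total 114.00
- metrics (64/36 per unit): 18 of 36 → value 18×64/36 = 32.0000, running total 146.00
Total 146.00.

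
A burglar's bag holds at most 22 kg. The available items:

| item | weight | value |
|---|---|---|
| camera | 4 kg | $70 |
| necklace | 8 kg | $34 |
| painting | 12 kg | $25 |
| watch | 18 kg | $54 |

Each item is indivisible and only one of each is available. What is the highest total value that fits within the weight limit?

$124

Check high-value combinations within 22 kg:
- camera+watch: weight 4+18=22, value 70+54=124
- camera+necklace: weight 4+8=12, value 70+34=104
- camera+painting: weight 4+12=16, value 70+25=95
- camera: weight 4, value 70
Best: $124.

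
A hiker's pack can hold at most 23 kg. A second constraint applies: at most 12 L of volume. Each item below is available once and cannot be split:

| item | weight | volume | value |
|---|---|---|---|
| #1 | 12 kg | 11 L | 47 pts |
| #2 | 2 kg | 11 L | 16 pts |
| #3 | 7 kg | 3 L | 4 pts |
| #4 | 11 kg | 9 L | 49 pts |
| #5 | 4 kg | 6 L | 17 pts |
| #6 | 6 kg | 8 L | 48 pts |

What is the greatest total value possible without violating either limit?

Feasible sets respecting both limits:
- #3+#4: weight 18, volume 12, value 53
- #3+#6: weight 13, volume 11, value 52
- #4: weight 11, volume 9, value 49
- #6: weight 6, volume 8, value 48
Best: 53 pts.

53 pts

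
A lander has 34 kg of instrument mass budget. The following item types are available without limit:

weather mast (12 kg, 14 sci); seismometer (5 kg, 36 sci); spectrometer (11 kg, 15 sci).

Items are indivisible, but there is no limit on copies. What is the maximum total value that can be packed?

216 sci

Best value-per-unit is seismometer at 36/5, and filling with it alone uses mass 6×5=30. No mix of the others beats 6×36 = 216.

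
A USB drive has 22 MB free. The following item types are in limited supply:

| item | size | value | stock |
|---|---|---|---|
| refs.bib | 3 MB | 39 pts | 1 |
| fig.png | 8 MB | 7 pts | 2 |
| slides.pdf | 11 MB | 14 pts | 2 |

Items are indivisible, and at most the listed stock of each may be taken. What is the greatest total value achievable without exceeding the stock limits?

Top feasible selections:
- 1×refs.bib + 1×fig.png + 1×slides.pdf: size 22, value 60
- 1×refs.bib + 1×slides.pdf: size 14, value 53
- 1×refs.bib + 2×fig.png: size 19, value 53
- 1×refs.bib + 1×fig.png: size 11, value 46
Best: 60 pts.

60 pts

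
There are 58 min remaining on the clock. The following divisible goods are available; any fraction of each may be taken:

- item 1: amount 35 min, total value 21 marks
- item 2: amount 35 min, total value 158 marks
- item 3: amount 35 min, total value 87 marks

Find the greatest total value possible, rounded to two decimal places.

Take in order of value per unit:
- item 2 (158/35 per unit): all 35 → value 158, running total 158.00
- item 3 (87/35 per unit): 23 of 35 → value 23×87/35 = 57.1714, running total 215.17
Total 215.17.

215.17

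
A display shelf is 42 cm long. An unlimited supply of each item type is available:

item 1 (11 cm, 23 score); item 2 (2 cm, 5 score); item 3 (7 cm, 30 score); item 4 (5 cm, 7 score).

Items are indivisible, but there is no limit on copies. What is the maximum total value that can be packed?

180 score

Best value-per-unit is item 3 at 30/7, and filling with it alone uses length 6×7=42. No mix of the others beats 6×30 = 180.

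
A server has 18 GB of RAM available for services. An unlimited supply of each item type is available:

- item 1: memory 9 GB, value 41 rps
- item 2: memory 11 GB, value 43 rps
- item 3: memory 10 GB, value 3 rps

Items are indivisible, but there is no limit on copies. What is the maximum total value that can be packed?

82 rps

Best value-per-unit is item 1 at 41/9, and filling with it alone uses memory 2×9=18. No mix of the others beats 2×41 = 82.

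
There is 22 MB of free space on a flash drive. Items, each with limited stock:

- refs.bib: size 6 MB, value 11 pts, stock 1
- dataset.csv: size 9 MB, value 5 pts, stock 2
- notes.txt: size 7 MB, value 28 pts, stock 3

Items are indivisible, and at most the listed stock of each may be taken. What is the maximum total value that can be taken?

Top feasible selections:
- 3×notes.txt: size 21, value 84
- 1×refs.bib + 2×notes.txt: size 20, value 67
- 2×notes.txt: size 14, value 56
Best: 84 pts.

84 pts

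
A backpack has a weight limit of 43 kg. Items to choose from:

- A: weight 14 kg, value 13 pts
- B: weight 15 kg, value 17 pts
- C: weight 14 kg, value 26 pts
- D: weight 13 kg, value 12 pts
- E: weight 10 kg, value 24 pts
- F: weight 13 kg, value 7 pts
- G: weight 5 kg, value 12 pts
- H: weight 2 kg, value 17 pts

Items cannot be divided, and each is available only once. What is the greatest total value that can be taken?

Check high-value combinations within 43 kg:
- B+C+E+H: weight 15+14+10+2=41, value 17+26+24+17=84
- A+C+E+H: weight 14+14+10+2=40, value 13+26+24+17=80
- C+E+G+H: weight 14+10+5+2=31, value 26+24+12+17=79
- C+D+E+H: weight 14+13+10+2=39, value 26+12+24+17=79
- A+C+E+G: weight 14+14+10+5=43, value 13+26+24+12=75
Best: 84 pts.

84 pts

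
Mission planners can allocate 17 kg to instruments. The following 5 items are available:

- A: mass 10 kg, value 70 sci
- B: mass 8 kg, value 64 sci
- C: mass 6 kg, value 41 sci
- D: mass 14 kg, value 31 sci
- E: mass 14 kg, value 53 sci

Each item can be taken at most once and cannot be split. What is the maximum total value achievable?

This is a 0/1 knapsack; check combinations near the capacity.
- A+C: mass 10+6=16, value 70+41=111
- B+C: mass 8+6=14, value 64+41=105
- A: mass 10, value 70
- B: mass 8, value 64
Best: 111 sci.

111 sci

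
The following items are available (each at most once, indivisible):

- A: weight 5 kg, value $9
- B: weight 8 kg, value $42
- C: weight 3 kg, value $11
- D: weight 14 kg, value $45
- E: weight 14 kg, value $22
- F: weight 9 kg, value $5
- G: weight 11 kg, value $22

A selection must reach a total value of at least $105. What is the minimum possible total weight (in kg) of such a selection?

30

Subsets with value ≥ 105, sorted by total weight:
- A+B+C+D: weight 30, value 107
- B+D+G: weight 33, value 109
- B+C+D+G: weight 36, value 120
- B+D+E: weight 36, value 109
Minimum weight: 30 kg.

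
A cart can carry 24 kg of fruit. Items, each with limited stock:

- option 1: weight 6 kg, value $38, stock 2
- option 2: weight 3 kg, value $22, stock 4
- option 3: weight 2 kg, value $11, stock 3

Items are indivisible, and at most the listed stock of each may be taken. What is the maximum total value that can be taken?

Top feasible selections:
- 2×option 1 + 4×option 2: weight 24, value 164
- 1×option 1 + 4×option 2 + 3×option 3: weight 24, value 159
- 2×option 1 + 3×option 2 + 1×option 3: weight 23, value 153
Best: $164.

$164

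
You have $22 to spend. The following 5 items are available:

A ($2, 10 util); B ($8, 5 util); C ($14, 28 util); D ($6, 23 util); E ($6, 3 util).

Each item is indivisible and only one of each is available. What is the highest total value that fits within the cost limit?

61 util

This is a 0/1 knapsack; check combinations near the capacity.
- A+C+D: cost 2+14+6=22, value 10+28+23=61
- C+D: cost 14+6=20, value 28+23=51
- A+C+E: cost 2+14+6=22, value 10+28+3=41
Best: 61 util.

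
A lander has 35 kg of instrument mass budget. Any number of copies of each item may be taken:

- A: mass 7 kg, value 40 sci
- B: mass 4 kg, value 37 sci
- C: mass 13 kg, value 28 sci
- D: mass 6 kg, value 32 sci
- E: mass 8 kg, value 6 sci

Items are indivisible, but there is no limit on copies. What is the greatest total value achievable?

299 sci

Best value-per-unit is B at 37/4; filling with it alone gives 8×37 = 296.
Optimal mix: 1×A + 7×B → mass 35, value 299.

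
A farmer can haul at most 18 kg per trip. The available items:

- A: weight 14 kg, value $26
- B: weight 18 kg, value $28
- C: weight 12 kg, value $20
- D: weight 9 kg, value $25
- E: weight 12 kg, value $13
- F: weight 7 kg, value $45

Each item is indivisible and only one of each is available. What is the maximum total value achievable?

$70

Check high-value combinations within 18 kg:
- D+F: weight 9+7=16, value 25+45=70
- F: weight 7, value 45
- B: weight 18, value 28
Best: $70.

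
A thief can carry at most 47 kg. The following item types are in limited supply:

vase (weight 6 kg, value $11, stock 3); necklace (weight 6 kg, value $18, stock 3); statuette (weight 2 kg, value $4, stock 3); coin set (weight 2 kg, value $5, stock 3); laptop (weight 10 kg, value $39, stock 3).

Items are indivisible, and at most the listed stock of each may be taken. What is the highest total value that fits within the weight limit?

Best selections within weight 47 and stock limits:
- 2×necklace + 2×coin set + 3×laptop: weight 46, value 163
- 2×necklace + 1×statuette + 1×coin set + 3×laptop: weight 46, value 162
- 2×necklace + 2×statuette + 3×laptop: weight 46, value 161
Best: $163.

$163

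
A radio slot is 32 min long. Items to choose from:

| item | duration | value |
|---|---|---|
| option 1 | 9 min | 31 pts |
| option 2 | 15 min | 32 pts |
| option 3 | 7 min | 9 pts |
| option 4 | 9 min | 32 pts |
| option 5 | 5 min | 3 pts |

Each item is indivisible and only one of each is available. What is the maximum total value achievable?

75 pts

Check high-value combinations within 32 min:
- option 1+option 3+option 4+option 5: duration 9+7+9+5=30, value 31+9+32+3=75
- option 2+option 3+option 4: duration 15+7+9=31, value 32+9+32=73
- option 1+option 3+option 4: duration 9+7+9=25, value 31+9+32=72
- option 1+option 2+option 3: duration 9+15+7=31, value 31+32+9=72
Best: 75 pts.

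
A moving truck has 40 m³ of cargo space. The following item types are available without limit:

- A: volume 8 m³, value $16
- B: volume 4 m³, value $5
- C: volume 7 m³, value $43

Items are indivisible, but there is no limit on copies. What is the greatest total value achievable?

Best value-per-unit is C at 43/7; filling with it alone gives 5×43 = 215.
Optimal mix: 1×B + 5×C → volume 39, value 220.

$220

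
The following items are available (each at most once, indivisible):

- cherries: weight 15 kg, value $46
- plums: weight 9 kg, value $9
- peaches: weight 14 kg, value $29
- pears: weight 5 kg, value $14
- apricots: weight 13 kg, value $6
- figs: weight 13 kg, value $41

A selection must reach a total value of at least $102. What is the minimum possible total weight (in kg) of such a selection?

42

Subsets with value ≥ 102, sorted by total weight:
- cherries+peaches+figs: weight 42, value 116
- cherries+plums+pears+figs: weight 42, value 110
Minimum weight: 42 kg.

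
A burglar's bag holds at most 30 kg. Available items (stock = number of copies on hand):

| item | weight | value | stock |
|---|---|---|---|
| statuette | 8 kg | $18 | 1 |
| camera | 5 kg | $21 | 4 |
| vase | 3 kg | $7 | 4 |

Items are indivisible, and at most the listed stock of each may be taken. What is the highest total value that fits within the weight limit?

$105

Top feasible selections:
- 4×camera + 3×vase: weight 29, value 105
- 1×statuette + 4×camera: weight 28, value 102
- 4×camera + 2×vase: weight 26, value 98
Best: $105.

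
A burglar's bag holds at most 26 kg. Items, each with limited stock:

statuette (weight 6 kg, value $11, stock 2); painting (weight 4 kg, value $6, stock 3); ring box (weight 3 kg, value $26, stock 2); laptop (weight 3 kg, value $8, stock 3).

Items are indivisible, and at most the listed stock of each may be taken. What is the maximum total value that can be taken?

Best selections within weight 26 and stock limits:
- 1×statuette + 1×painting + 2×ring box + 3×laptop: weight 25, value 93
- 1×statuette + 2×painting + 2×ring box + 2×laptop: weight 26, value 91
Best: $93.

$93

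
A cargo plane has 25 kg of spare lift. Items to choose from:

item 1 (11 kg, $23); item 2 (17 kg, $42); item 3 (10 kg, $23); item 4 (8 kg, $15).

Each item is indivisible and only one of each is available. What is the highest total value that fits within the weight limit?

$57

This is a 0/1 knapsack; check combinations near the capacity.
- item 2+item 4: weight 17+8=25, value 42+15=57
- item 1+item 3: weight 11+10=21, value 23+23=46
- item 2: weight 17, value 42
- item 3+item 4: weight 10+8=18, value 23+15=38
- item 1+item 4: weight 11+8=19, value 23+15=38
Best: $57.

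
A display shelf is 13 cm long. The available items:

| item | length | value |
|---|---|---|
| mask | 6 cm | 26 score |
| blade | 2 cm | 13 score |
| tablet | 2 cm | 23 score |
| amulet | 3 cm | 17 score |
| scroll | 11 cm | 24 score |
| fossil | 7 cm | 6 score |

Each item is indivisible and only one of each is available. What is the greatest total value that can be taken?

79 score

This is a 0/1 knapsack; check combinations near the capacity.
- mask+blade+tablet+amulet: length 6+2+2+3=13, value 26+13+23+17=79
- mask+tablet+amulet: length 6+2+3=11, value 26+23+17=66
- mask+blade+tablet: length 6+2+2=10, value 26+13+23=62
- mask+blade+amulet: length 6+2+3=11, value 26+13+17=56
- blade+tablet+amulet: length 2+2+3=7, value 13+23+17=53
Best: 79 score.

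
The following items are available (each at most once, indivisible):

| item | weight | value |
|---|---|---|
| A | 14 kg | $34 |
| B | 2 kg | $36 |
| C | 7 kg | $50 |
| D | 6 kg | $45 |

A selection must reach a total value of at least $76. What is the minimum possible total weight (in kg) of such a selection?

8

Subsets with value ≥ 76, sorted by total weight:
- B+D: weight 8, value 81
- B+C: weight 9, value 86
- C+D: weight 13, value 95
Minimum weight: 8 kg.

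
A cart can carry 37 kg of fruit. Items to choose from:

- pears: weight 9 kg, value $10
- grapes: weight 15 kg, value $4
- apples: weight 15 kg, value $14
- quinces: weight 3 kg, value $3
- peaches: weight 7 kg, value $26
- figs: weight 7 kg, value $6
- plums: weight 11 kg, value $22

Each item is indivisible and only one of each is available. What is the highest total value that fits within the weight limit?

$67

Check high-value combinations within 37 kg:
- pears+quinces+peaches+figs+plums: weight 9+3+7+7+11=37, value 10+3+26+6+22=67
- apples+quinces+peaches+plums: weight 15+3+7+11=36, value 14+3+26+22=65
- pears+peaches+figs+plums: weight 9+7+7+11=34, value 10+26+6+22=64
- apples+peaches+plums: weight 15+7+11=33, value 14+26+22=62
Best: $67.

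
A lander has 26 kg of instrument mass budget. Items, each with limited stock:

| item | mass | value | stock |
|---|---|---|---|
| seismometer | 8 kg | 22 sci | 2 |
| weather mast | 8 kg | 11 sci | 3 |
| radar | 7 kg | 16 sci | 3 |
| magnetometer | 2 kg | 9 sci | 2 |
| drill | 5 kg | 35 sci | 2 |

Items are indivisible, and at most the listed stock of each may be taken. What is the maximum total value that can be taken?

Best selections within mass 26 and stock limits:
- 2×seismometer + 2×drill: mass 26, value 114
- 2×radar + 1×magnetometer + 2×drill: mass 26, value 111
Best: 114 sci.

114 sci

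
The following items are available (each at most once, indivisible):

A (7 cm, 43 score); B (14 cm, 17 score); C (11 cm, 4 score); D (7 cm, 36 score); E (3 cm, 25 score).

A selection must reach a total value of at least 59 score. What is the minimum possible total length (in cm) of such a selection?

10

Subsets with value ≥ 59, sorted by total length:
- A+E: length 10, value 68
- D+E: length 10, value 61
- A+D: length 14, value 79
Minimum length: 10 cm.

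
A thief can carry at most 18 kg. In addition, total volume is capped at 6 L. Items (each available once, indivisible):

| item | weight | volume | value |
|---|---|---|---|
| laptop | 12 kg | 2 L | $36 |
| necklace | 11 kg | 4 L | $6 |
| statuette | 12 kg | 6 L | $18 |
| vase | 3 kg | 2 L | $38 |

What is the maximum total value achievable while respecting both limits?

$74

Feasible sets respecting both limits:
- laptop+vase: weight 15, volume 4, value 74
- necklace+vase: weight 14, volume 6, value 44
- vase: weight 3, volume 2, value 38
- laptop: weight 12, volume 2, value 36
Best: $74.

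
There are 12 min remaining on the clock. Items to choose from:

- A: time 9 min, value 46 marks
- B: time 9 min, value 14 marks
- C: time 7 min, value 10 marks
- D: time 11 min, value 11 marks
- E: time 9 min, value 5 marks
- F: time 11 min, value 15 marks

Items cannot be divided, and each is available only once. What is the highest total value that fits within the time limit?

46 marks

Check high-value combinations within 12 min:
- A: time 9, value 46
- F: time 11, value 15
- B: time 9, value 14
Best: 46 marks.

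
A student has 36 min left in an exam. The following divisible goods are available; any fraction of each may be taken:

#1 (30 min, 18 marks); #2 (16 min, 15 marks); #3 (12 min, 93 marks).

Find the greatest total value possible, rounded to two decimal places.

Take in order of value per unit:
- #3 (93/12 per unit): all 12 → value 93, running total 93.00
- #2 (15/16 per unit): all 16 → value 15, running total 108.00
- #1 (18/30 per unit): 8 of 30 → value 8×18/30 = 4.8000, running total 112.80
Total 112.80.

112.80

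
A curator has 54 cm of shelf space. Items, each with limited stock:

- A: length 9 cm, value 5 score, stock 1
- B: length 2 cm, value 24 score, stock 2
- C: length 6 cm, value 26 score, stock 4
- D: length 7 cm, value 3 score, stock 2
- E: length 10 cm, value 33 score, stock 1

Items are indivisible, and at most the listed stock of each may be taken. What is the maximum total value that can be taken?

Top feasible selections:
- 1×A + 2×B + 4×C + 1×D + 1×E: length 54, value 193
- 2×B + 4×C + 2×D + 1×E: length 52, value 191
- 1×A + 2×B + 4×C + 1×E: length 47, value 190
Best: 193 score.

193 score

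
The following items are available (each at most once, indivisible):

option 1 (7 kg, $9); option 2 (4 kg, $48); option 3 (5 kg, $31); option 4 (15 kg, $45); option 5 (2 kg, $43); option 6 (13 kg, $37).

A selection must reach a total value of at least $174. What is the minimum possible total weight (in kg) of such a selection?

33

Subsets with value ≥ 174, sorted by total weight:
- option 1+option 2+option 3+option 4+option 5: weight 33, value 176
- option 2+option 3+option 4+option 5+option 6: weight 39, value 204
- option 1+option 2+option 4+option 5+option 6: weight 41, value 182
Minimum weight: 33 kg.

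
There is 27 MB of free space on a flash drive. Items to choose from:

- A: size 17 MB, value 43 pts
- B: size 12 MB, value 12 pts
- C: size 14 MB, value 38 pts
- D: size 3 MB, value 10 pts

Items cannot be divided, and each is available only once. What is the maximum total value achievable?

Check high-value combinations within 27 MB:
- A+D: size 17+3=20, value 43+10=53
- B+C: size 12+14=26, value 12+38=50
- C+D: size 14+3=17, value 38+10=48
Best: 53 pts.

53 pts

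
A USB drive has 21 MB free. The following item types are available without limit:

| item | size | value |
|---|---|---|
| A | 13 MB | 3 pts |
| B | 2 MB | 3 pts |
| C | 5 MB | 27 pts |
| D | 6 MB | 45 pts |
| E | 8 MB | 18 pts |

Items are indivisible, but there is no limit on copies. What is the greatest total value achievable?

Best value-per-unit is D at 45/6; filling with it alone gives 3×45 = 135.
Optimal mix: 1×B + 3×D → size 20, value 138.

138 pts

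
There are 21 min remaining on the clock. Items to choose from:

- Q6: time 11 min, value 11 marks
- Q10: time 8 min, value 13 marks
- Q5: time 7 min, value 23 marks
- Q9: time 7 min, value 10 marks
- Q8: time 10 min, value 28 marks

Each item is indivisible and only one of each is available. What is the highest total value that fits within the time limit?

Check high-value combinations within 21 min:
- Q5+Q8: time 7+10=17, value 23+28=51
- Q10+Q8: time 8+10=18, value 13+28=41
- Q6+Q8: time 11+10=21, value 11+28=39
- Q9+Q8: time 7+10=17, value 10+28=38
- Q10+Q5: time 8+7=15, value 13+23=36
Best: 51 marks.

51 marks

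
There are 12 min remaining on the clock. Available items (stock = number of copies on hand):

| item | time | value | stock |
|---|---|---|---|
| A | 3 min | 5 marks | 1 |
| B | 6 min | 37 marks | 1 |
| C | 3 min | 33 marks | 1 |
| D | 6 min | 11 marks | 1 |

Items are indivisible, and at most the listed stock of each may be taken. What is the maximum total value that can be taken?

Best selections within time 12 and stock limits:
- 1×A + 1×B + 1×C: time 12, value 75
- 1×B + 1×C: time 9, value 70
- 1×A + 1×C + 1×D: time 12, value 49
Best: 75 marks.

75 marks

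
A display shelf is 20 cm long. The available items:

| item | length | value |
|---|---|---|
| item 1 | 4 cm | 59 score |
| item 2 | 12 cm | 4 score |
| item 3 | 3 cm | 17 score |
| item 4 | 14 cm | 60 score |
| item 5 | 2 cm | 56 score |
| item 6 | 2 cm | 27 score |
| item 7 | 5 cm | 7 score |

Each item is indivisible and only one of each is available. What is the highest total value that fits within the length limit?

175 score

Check high-value combinations within 20 cm:
- item 1+item 4+item 5: length 4+14+2=20, value 59+60+56=175
- item 1+item 3+item 5+item 6+item 7: length 4+3+2+2+5=16, value 59+17+56+27+7=166
- item 1+item 3+item 5+item 6: length 4+3+2+2=11, value 59+17+56+27=159
- item 1+item 5+item 6+item 7: length 4+2+2+5=13, value 59+56+27+7=149
- item 1+item 4+item 6: length 4+14+2=20, value 59+60+27=146
Best: 175 score.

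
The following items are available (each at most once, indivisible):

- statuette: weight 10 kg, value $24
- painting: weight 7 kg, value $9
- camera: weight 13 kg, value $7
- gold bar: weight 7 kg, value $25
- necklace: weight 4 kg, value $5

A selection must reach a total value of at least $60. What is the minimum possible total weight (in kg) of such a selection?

28

Subsets with value ≥ 60, sorted by total weight:
- statuette+painting+gold bar+necklace: weight 28, value 63
- statuette+camera+gold bar+necklace: weight 34, value 61
Minimum weight: 28 kg.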